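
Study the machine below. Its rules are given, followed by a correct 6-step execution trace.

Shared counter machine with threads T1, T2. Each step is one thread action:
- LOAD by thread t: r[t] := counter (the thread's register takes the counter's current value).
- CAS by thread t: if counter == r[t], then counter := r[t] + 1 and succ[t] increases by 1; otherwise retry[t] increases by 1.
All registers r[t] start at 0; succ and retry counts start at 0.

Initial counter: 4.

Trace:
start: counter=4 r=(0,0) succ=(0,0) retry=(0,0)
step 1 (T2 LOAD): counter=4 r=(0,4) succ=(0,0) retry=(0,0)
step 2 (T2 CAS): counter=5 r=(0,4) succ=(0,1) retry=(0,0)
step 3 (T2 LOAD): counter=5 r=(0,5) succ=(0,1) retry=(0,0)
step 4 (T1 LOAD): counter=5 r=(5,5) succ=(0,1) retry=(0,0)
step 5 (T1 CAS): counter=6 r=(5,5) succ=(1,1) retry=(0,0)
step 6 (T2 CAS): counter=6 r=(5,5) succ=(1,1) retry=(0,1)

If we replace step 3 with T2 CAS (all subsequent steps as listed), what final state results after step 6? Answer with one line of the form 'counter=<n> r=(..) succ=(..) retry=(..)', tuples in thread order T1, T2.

counter=6 r=(5,4) succ=(1,1) retry=(0,2)

(re-executing from step 3 with the substitution; state before step 3: counter=5 r=(0,4) succ=(0,1) retry=(0,0))
step 3 (T2 CAS): counter=5 r=(0,4) succ=(0,1) retry=(0,1)
step 4 (T1 LOAD): counter=5 r=(5,4) succ=(0,1) retry=(0,1)
step 5 (T1 CAS): counter=6 r=(5,4) succ=(1,1) retry=(0,1)
step 6 (T2 CAS): counter=6 r=(5,4) succ=(1,1) retry=(0,2)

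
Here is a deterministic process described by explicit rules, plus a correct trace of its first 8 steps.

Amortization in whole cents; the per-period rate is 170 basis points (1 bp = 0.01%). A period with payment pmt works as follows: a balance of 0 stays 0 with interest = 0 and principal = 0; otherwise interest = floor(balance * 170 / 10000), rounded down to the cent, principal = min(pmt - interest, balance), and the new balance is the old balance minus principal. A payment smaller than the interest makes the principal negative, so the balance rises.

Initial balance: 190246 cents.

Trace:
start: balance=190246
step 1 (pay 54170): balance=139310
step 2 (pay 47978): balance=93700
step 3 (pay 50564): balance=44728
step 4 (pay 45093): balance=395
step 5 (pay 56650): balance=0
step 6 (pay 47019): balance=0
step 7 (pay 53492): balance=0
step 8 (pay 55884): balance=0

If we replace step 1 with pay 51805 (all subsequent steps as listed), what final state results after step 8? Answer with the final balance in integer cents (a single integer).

0

(re-executing from step 1 with the substitution; state before step 1: balance=190246)
step 1 (pay 51805): balance=141675
step 2 (pay 47978): balance=96105
step 3 (pay 50564): balance=47174
step 4 (pay 45093): balance=2882
step 5 (pay 56650): balance=0
step 6 (pay 47019): balance=0
step 7 (pay 53492): balance=0
step 8 (pay 55884): balance=0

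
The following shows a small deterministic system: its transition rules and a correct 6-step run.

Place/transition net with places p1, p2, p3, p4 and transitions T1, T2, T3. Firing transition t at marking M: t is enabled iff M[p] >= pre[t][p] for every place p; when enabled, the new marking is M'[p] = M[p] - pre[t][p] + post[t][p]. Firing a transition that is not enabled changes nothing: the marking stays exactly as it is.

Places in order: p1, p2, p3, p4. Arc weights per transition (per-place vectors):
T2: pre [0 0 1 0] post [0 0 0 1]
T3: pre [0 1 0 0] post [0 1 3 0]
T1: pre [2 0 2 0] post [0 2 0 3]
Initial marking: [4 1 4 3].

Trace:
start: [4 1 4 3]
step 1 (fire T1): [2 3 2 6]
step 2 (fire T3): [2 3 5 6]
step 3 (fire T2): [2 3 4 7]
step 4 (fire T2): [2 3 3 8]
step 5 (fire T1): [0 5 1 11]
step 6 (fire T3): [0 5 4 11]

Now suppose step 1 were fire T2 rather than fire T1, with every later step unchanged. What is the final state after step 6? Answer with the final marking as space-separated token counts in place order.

2 3 5 9

(re-executing from step 1 with the substitution; state before step 1: [4 1 4 3])
step 1 (fire T2): [4 1 3 4]
step 2 (fire T3): [4 1 6 4]
step 3 (fire T2): [4 1 5 5]
step 4 (fire T2): [4 1 4 6]
step 5 (fire T1): [2 3 2 9]
step 6 (fire T3): [2 3 5 9]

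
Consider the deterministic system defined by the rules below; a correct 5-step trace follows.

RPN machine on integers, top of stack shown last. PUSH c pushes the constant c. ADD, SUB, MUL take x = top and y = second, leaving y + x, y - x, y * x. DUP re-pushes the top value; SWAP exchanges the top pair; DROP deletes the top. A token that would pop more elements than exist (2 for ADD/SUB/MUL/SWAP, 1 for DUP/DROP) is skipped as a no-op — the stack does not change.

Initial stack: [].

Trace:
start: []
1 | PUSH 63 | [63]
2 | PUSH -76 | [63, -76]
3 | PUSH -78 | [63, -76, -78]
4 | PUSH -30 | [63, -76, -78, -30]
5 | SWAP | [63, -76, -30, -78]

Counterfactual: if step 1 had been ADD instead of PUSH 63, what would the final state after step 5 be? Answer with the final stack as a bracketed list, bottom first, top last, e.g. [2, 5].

[-76, -30, -78]

(re-executing from step 1 with the substitution; state before step 1: [])
1 | ADD | []
2 | PUSH -76 | [-76]
3 | PUSH -78 | [-76, -78]
4 | PUSH -30 | [-76, -78, -30]
5 | SWAP | [-76, -30, -78]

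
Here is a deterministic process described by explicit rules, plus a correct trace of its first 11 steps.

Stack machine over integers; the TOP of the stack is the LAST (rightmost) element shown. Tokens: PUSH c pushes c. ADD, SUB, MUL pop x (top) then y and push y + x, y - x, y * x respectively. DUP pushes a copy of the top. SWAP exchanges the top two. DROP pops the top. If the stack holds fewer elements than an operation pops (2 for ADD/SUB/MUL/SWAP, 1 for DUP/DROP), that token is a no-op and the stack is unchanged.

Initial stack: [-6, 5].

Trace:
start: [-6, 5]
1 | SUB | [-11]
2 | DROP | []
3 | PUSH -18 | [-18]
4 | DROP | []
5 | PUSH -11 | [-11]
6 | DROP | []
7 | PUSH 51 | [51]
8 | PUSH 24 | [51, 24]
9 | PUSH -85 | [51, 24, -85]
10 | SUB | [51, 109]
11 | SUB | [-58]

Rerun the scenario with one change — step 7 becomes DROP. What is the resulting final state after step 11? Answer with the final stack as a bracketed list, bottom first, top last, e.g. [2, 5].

(re-executing from step 7 with the substitution; state before step 7: [])
7 | DROP | []
8 | PUSH 24 | [24]
9 | PUSH -85 | [24, -85]
10 | SUB | [109]
11 | SUB | [109]

[109]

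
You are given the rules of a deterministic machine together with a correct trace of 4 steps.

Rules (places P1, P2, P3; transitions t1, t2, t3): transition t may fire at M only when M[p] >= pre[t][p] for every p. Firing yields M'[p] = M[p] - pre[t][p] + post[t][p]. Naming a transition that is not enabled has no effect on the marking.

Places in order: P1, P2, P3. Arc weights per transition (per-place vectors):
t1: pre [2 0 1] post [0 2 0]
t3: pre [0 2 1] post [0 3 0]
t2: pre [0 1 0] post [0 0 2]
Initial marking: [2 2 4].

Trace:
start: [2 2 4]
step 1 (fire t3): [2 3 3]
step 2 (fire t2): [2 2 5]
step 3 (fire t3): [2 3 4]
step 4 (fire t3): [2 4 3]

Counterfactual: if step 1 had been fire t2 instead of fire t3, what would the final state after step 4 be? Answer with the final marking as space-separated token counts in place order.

(re-executing from step 1 with the substitution; state before step 1: [2 2 4])
step 1 (fire t2): [2 1 6]
step 2 (fire t2): [2 0 8]
step 3 (fire t3): [2 0 8]
step 4 (fire t3): [2 0 8]

2 0 8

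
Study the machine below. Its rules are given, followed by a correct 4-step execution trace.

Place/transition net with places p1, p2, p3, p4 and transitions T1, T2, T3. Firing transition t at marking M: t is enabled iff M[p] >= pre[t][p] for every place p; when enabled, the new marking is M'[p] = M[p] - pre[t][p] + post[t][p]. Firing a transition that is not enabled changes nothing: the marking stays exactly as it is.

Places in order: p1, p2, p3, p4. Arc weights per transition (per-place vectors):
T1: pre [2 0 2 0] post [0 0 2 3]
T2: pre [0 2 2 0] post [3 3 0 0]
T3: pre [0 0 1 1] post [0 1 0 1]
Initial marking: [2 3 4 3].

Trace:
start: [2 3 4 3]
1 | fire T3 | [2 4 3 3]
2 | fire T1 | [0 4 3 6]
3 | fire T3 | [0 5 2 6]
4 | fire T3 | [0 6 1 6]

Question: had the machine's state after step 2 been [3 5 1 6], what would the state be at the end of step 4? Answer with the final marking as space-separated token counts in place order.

state after step 2 := [3 5 1 6]
3 | fire T3 | [3 6 0 6]
4 | fire T3 | [3 6 0 6]

3 6 0 6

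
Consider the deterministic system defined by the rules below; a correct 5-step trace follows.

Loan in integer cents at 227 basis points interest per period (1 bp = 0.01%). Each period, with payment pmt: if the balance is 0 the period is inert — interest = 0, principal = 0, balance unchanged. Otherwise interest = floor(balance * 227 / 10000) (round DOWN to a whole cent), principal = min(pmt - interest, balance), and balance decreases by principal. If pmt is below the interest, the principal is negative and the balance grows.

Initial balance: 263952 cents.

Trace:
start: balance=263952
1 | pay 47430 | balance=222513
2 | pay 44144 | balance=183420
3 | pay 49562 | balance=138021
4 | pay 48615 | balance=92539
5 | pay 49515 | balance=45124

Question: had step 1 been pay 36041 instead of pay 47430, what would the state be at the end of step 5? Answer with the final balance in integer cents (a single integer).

57583

(re-executing from step 1 with the substitution; state before step 1: balance=263952)
1 | pay 36041 | balance=233902
2 | pay 44144 | balance=195067
3 | pay 49562 | balance=149933
4 | pay 48615 | balance=104721
5 | pay 49515 | balance=57583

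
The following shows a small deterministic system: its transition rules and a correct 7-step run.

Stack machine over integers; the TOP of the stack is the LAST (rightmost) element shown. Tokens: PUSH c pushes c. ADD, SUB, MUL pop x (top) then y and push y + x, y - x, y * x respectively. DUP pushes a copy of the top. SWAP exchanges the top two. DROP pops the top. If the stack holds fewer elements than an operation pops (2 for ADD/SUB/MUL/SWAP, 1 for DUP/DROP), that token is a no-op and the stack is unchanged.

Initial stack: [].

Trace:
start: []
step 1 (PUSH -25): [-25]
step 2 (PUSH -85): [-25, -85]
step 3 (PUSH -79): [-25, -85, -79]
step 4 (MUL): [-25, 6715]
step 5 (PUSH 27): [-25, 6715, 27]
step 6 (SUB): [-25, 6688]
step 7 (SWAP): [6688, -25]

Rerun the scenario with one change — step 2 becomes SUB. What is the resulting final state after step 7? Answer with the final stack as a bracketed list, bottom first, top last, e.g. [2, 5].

(re-executing from step 2 with the substitution; state before step 2: [-25])
step 2 (SUB): [-25]
step 3 (PUSH -79): [-25, -79]
step 4 (MUL): [1975]
step 5 (PUSH 27): [1975, 27]
step 6 (SUB): [1948]
step 7 (SWAP): [1948]

[1948]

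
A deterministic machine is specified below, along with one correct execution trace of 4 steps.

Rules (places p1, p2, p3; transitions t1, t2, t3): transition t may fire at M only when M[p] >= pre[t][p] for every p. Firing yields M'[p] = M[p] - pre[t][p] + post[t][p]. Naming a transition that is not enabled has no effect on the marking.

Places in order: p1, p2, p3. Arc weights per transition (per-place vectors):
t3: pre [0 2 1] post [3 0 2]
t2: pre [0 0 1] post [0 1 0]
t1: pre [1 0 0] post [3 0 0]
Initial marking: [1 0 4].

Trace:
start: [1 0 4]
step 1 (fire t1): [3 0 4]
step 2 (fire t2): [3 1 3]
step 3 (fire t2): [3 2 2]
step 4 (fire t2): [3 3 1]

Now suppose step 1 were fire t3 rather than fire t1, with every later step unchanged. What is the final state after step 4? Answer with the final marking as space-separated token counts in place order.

(re-executing from step 1 with the substitution; state before step 1: [1 0 4])
step 1 (fire t3): [1 0 4]
step 2 (fire t2): [1 1 3]
step 3 (fire t2): [1 2 2]
step 4 (fire t2): [1 3 1]

1 3 1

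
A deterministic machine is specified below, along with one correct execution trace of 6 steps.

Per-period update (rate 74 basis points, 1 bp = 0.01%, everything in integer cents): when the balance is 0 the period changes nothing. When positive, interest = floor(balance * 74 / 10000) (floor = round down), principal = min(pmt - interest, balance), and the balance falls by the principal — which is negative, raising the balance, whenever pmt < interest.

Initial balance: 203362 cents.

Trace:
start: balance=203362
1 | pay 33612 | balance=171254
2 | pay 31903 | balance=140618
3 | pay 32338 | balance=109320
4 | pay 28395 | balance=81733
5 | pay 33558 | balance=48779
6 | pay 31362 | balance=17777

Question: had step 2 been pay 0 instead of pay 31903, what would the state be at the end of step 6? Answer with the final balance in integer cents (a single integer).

50636

(re-executing from step 2 with the substitution; state before step 2: balance=171254)
2 | pay 0 | balance=172521
3 | pay 32338 | balance=141459
4 | pay 28395 | balance=114110
5 | pay 33558 | balance=81396
6 | pay 31362 | balance=50636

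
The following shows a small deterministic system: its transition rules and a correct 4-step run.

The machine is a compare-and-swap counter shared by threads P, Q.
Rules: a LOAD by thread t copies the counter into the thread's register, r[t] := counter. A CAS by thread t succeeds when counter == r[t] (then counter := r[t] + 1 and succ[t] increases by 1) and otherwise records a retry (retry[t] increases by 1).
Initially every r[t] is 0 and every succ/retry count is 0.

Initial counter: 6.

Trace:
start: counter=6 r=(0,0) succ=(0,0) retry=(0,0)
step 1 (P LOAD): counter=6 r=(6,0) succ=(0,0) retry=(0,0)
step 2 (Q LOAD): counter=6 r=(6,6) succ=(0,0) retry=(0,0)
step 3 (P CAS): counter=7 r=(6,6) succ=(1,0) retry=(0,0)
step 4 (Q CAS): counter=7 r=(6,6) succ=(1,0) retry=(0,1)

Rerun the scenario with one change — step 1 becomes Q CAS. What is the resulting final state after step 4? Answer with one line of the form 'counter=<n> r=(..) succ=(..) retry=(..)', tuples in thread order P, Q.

(re-executing from step 1 with the substitution; state before step 1: counter=6 r=(0,0) succ=(0,0) retry=(0,0))
step 1 (Q CAS): counter=6 r=(0,0) succ=(0,0) retry=(0,1)
step 2 (Q LOAD): counter=6 r=(0,6) succ=(0,0) retry=(0,1)
step 3 (P CAS): counter=6 r=(0,6) succ=(0,0) retry=(1,1)
step 4 (Q CAS): counter=7 r=(0,6) succ=(0,1) retry=(1,1)

counter=7 r=(0,6) succ=(0,1) retry=(1,1)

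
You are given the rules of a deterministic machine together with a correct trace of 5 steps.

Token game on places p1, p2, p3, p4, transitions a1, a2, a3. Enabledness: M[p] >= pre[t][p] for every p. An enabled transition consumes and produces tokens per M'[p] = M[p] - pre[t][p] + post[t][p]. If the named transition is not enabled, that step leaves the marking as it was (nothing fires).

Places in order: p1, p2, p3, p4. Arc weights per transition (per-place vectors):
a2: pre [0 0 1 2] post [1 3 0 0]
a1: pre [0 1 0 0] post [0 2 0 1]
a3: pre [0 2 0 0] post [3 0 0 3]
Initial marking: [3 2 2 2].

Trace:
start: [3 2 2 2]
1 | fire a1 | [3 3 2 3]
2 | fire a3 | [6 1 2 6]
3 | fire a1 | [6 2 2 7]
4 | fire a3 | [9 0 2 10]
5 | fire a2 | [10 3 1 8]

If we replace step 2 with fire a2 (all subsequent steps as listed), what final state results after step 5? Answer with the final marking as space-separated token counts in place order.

(re-executing from step 2 with the substitution; state before step 2: [3 3 2 3])
2 | fire a2 | [4 6 1 1]
3 | fire a1 | [4 7 1 2]
4 | fire a3 | [7 5 1 5]
5 | fire a2 | [8 8 0 3]

8 8 0 3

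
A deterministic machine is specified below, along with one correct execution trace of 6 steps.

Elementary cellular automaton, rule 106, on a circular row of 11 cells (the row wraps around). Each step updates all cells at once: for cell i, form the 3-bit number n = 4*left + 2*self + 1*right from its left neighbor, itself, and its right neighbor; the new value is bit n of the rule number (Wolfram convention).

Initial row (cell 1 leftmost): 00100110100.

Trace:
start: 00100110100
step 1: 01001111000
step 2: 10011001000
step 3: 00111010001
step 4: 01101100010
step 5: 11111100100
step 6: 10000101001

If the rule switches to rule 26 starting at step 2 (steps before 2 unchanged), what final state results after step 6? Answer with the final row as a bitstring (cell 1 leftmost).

(re-executing steps 2..6 under rule 26; state before step 2: 01001111000)
step 2: 10111000100
step 3: 00100101011
step 4: 11011000010
step 5: 10010100100
step 6: 01100011011

01100011011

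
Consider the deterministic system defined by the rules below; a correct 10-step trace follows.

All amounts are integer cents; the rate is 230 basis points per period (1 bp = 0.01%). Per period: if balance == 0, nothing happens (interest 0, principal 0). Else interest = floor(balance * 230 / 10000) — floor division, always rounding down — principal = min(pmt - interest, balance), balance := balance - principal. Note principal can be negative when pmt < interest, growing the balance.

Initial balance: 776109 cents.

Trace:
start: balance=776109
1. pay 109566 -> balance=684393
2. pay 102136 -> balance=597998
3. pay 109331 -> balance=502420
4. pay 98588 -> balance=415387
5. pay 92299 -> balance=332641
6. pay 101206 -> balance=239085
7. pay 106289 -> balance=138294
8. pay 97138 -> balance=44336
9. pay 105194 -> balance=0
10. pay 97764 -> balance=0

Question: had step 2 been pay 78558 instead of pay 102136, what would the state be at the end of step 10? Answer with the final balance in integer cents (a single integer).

0

(re-executing from step 2 with the substitution; state before step 2: balance=684393)
2. pay 78558 -> balance=621576
3. pay 109331 -> balance=526541
4. pay 98588 -> balance=440063
5. pay 92299 -> balance=357885
6. pay 101206 -> balance=264910
7. pay 106289 -> balance=164713
8. pay 97138 -> balance=71363
9. pay 105194 -> balance=0
10. pay 97764 -> balance=0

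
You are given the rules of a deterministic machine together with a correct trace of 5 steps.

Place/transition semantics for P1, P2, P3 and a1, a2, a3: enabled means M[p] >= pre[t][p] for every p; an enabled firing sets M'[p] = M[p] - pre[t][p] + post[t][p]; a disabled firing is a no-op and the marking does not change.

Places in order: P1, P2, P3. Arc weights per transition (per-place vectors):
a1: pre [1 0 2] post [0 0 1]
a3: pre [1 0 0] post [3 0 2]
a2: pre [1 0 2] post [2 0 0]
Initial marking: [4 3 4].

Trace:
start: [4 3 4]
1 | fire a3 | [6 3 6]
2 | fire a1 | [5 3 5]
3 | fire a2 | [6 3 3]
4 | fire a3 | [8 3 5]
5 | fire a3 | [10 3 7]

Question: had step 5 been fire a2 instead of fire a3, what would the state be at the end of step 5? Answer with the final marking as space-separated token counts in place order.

9 3 3

(re-executing from step 5 with the substitution; state before step 5: [8 3 5])
5 | fire a2 | [9 3 3]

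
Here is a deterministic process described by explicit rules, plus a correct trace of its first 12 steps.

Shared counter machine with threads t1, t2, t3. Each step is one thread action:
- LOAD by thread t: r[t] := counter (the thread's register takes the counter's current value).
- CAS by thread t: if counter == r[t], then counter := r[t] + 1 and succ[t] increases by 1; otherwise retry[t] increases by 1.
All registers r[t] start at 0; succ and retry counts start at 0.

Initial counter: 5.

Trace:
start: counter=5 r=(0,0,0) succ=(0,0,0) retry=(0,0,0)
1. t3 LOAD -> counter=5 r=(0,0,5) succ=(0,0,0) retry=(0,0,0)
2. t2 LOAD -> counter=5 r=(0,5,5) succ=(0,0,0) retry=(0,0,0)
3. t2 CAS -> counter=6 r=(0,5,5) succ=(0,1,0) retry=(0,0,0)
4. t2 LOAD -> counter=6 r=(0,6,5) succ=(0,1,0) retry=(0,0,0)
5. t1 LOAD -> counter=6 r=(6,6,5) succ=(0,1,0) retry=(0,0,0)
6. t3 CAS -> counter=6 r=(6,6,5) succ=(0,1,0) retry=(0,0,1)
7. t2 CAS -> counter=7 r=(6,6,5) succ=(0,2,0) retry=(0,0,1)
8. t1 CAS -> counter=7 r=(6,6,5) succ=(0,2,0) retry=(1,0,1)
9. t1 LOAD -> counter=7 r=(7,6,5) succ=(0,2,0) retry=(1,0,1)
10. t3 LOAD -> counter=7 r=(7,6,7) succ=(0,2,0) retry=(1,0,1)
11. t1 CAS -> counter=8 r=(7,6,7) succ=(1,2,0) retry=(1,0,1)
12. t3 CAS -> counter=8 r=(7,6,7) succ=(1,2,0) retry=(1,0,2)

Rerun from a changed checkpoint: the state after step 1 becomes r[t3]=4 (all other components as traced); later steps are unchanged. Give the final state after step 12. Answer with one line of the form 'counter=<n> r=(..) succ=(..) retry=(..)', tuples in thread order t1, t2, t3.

counter=8 r=(7,6,7) succ=(1,2,0) retry=(1,0,2)

state after step 1 := counter=5 r=(0,0,4) succ=(0,0,0) retry=(0,0,0)
2. t2 LOAD -> counter=5 r=(0,5,4) succ=(0,0,0) retry=(0,0,0)
3. t2 CAS -> counter=6 r=(0,5,4) succ=(0,1,0) retry=(0,0,0)
4. t2 LOAD -> counter=6 r=(0,6,4) succ=(0,1,0) retry=(0,0,0)
5. t1 LOAD -> counter=6 r=(6,6,4) succ=(0,1,0) retry=(0,0,0)
6. t3 CAS -> counter=6 r=(6,6,4) succ=(0,1,0) retry=(0,0,1)
7. t2 CAS -> counter=7 r=(6,6,4) succ=(0,2,0) retry=(0,0,1)
8. t1 CAS -> counter=7 r=(6,6,4) succ=(0,2,0) retry=(1,0,1)
9. t1 LOAD -> counter=7 r=(7,6,4) succ=(0,2,0) retry=(1,0,1)
10. t3 LOAD -> counter=7 r=(7,6,7) succ=(0,2,0) retry=(1,0,1)
11. t1 CAS -> counter=8 r=(7,6,7) succ=(1,2,0) retry=(1,0,1)
12. t3 CAS -> counter=8 r=(7,6,7) succ=(1,2,0) retry=(1,0,2)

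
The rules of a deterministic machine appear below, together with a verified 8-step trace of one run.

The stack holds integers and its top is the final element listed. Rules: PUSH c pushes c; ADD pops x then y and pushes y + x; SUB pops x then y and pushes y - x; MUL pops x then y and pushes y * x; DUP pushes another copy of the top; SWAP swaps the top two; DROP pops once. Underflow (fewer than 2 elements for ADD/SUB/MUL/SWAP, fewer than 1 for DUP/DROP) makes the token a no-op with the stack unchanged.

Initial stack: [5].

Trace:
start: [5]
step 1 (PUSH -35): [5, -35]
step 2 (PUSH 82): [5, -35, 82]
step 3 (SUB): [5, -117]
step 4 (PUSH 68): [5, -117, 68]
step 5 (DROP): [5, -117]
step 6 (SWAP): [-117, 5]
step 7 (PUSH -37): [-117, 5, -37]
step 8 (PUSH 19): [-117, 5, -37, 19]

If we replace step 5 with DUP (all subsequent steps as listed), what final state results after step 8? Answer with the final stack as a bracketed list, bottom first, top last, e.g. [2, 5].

(re-executing from step 5 with the substitution; state before step 5: [5, -117, 68])
step 5 (DUP): [5, -117, 68, 68]
step 6 (SWAP): [5, -117, 68, 68]
step 7 (PUSH -37): [5, -117, 68, 68, -37]
step 8 (PUSH 19): [5, -117, 68, 68, -37, 19]

[5, -117, 68, 68, -37, 19]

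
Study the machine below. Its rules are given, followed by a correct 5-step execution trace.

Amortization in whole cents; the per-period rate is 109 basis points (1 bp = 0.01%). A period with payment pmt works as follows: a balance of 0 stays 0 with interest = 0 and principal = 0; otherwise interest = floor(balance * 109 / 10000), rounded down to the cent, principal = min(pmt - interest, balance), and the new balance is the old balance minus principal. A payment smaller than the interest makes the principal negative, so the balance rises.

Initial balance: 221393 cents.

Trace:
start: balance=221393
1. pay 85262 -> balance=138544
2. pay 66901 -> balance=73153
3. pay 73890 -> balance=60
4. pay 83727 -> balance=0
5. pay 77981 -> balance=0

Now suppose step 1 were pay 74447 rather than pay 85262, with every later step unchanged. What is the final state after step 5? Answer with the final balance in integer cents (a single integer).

(re-executing from step 1 with the substitution; state before step 1: balance=221393)
1. pay 74447 -> balance=149359
2. pay 66901 -> balance=84086
3. pay 73890 -> balance=11112
4. pay 83727 -> balance=0
5. pay 77981 -> balance=0

0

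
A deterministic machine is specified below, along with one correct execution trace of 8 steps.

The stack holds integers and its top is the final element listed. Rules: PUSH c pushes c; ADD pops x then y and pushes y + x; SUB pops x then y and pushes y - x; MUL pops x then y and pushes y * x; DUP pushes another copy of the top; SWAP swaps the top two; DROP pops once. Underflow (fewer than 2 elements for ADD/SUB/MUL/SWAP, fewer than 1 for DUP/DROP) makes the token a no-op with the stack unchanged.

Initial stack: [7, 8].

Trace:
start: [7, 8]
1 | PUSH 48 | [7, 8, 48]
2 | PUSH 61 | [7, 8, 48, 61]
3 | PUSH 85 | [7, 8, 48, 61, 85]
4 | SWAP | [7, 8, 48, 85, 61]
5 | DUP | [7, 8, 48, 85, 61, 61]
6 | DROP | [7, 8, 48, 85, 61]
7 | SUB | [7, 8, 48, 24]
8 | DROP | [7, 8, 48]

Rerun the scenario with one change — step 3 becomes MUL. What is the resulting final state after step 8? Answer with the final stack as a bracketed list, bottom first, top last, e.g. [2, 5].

(re-executing from step 3 with the substitution; state before step 3: [7, 8, 48, 61])
3 | MUL | [7, 8, 2928]
4 | SWAP | [7, 2928, 8]
5 | DUP | [7, 2928, 8, 8]
6 | DROP | [7, 2928, 8]
7 | SUB | [7, 2920]
8 | DROP | [7]

[7]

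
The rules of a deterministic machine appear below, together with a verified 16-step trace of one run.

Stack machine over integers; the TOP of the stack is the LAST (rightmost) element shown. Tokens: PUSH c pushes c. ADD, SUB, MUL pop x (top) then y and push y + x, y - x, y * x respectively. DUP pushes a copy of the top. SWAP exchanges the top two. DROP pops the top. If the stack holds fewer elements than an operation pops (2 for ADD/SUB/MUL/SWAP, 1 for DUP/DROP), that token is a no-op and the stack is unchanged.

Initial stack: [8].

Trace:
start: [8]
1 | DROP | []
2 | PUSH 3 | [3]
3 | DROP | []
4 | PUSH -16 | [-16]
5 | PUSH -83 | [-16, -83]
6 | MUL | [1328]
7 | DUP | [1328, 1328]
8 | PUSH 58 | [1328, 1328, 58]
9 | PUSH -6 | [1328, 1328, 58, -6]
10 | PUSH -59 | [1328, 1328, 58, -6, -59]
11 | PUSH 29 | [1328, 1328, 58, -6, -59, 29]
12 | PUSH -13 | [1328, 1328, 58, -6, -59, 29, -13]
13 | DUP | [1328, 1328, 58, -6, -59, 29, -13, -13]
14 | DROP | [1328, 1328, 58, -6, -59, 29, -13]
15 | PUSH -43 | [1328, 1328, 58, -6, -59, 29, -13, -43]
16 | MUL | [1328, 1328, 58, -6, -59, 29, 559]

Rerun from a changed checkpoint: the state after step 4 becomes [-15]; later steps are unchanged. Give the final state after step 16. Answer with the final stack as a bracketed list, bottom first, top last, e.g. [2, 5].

[1245, 1245, 58, -6, -59, 29, 559]

state after step 4 := [-15]
5 | PUSH -83 | [-15, -83]
6 | MUL | [1245]
7 | DUP | [1245, 1245]
8 | PUSH 58 | [1245, 1245, 58]
9 | PUSH -6 | [1245, 1245, 58, -6]
10 | PUSH -59 | [1245, 1245, 58, -6, -59]
11 | PUSH 29 | [1245, 1245, 58, -6, -59, 29]
12 | PUSH -13 | [1245, 1245, 58, -6, -59, 29, -13]
13 | DUP | [1245, 1245, 58, -6, -59, 29, -13, -13]
14 | DROP | [1245, 1245, 58, -6, -59, 29, -13]
15 | PUSH -43 | [1245, 1245, 58, -6, -59, 29, -13, -43]
16 | MUL | [1245, 1245, 58, -6, -59, 29, 559]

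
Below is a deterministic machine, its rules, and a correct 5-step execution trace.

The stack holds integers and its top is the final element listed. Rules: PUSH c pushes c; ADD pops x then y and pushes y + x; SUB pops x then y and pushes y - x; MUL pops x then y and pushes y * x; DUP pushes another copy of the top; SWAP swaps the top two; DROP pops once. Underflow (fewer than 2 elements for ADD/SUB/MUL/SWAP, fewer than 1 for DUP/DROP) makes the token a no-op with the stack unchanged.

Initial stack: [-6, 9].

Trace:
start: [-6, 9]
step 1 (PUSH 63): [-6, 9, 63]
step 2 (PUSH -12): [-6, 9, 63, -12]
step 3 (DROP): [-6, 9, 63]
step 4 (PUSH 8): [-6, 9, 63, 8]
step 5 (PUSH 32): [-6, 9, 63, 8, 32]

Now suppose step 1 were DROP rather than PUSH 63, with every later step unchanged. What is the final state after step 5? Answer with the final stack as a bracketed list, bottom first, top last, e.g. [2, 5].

[-6, 8, 32]

(re-executing from step 1 with the substitution; state before step 1: [-6, 9])
step 1 (DROP): [-6]
step 2 (PUSH -12): [-6, -12]
step 3 (DROP): [-6]
step 4 (PUSH 8): [-6, 8]
step 5 (PUSH 32): [-6, 8, 32]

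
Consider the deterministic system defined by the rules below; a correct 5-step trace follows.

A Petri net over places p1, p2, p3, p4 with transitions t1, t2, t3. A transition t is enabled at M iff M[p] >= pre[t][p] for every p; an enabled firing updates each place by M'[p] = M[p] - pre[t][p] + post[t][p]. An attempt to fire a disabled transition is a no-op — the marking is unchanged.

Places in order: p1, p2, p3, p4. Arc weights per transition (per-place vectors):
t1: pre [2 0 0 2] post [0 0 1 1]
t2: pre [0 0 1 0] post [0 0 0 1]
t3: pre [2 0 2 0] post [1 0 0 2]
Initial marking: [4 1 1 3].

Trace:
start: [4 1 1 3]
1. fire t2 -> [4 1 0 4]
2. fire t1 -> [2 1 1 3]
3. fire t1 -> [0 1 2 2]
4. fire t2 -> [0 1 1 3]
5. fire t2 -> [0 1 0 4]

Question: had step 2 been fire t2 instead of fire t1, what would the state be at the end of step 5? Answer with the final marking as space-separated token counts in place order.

(re-executing from step 2 with the substitution; state before step 2: [4 1 0 4])
2. fire t2 -> [4 1 0 4]
3. fire t1 -> [2 1 1 3]
4. fire t2 -> [2 1 0 4]
5. fire t2 -> [2 1 0 4]

2 1 0 4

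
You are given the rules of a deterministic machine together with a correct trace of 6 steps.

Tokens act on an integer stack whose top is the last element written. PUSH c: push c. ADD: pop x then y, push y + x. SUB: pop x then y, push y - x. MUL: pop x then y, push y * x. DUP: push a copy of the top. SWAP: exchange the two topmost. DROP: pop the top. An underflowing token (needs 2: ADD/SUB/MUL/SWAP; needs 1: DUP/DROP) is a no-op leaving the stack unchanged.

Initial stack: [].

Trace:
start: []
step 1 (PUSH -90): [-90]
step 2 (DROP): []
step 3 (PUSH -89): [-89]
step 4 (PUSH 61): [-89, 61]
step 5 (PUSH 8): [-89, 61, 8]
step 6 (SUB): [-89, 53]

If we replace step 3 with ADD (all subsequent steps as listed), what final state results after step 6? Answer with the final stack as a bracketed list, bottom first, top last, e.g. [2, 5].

(re-executing from step 3 with the substitution; state before step 3: [])
step 3 (ADD): []
step 4 (PUSH 61): [61]
step 5 (PUSH 8): [61, 8]
step 6 (SUB): [53]

[53]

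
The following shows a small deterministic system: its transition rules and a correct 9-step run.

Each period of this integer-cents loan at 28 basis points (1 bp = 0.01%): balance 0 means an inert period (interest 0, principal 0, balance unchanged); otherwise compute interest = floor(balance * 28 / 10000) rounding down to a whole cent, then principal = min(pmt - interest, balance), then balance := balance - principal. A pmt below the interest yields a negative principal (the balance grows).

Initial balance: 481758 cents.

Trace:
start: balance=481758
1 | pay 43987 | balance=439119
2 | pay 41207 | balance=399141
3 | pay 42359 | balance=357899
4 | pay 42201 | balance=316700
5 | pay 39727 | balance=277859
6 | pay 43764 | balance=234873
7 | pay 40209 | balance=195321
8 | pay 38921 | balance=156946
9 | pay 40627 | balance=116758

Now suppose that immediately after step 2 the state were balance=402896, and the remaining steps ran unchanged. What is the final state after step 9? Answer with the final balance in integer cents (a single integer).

state after step 2 := balance=402896
3 | pay 42359 | balance=361665
4 | pay 42201 | balance=320476
5 | pay 39727 | balance=281646
6 | pay 43764 | balance=238670
7 | pay 40209 | balance=199129
8 | pay 38921 | balance=160765
9 | pay 40627 | balance=120588

120588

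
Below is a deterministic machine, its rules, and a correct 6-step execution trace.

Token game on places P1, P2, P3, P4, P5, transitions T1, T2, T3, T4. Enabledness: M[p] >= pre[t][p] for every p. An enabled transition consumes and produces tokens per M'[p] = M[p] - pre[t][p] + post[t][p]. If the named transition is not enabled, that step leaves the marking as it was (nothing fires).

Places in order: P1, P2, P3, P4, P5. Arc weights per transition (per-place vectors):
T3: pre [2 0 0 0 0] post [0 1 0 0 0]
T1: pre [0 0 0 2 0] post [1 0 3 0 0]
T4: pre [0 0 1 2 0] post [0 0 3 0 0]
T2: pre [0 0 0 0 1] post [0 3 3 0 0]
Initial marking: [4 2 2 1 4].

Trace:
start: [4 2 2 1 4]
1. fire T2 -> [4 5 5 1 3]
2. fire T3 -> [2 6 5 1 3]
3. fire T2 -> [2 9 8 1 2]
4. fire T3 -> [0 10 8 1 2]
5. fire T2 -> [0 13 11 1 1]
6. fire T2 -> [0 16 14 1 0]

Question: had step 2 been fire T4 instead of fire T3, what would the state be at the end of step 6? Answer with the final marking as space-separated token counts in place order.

2 15 14 1 0

(re-executing from step 2 with the substitution; state before step 2: [4 5 5 1 3])
2. fire T4 -> [4 5 5 1 3]
3. fire T2 -> [4 8 8 1 2]
4. fire T3 -> [2 9 8 1 2]
5. fire T2 -> [2 12 11 1 1]
6. fire T2 -> [2 15 14 1 0]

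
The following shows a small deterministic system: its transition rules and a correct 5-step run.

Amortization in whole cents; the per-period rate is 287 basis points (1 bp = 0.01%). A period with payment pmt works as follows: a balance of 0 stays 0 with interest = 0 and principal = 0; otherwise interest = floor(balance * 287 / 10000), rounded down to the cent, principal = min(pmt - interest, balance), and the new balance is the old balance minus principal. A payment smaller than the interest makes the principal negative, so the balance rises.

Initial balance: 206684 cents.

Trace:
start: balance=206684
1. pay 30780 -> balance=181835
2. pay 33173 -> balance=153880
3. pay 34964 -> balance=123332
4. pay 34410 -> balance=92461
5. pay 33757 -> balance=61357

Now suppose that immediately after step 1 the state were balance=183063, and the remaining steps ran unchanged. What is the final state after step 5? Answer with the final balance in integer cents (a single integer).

62731

state after step 1 := balance=183063
2. pay 33173 -> balance=155143
3. pay 34964 -> balance=124631
4. pay 34410 -> balance=93797
5. pay 33757 -> balance=62731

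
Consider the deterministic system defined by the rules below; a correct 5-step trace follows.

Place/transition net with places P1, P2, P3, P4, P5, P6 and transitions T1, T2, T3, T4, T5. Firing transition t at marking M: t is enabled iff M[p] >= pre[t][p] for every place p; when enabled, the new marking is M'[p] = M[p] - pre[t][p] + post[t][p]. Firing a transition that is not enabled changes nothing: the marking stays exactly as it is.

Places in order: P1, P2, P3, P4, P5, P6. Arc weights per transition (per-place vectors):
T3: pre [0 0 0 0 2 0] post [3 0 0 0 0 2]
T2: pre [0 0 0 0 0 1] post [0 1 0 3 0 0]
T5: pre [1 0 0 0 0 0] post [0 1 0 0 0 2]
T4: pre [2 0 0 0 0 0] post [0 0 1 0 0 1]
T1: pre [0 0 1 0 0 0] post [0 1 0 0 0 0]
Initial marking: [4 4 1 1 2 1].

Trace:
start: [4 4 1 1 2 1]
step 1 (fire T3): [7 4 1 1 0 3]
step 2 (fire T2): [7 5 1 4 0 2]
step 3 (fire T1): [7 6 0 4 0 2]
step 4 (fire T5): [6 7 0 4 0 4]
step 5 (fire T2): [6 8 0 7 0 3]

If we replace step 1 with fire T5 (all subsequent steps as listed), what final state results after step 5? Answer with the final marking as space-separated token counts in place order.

(re-executing from step 1 with the substitution; state before step 1: [4 4 1 1 2 1])
step 1 (fire T5): [3 5 1 1 2 3]
step 2 (fire T2): [3 6 1 4 2 2]
step 3 (fire T1): [3 7 0 4 2 2]
step 4 (fire T5): [2 8 0 4 2 4]
step 5 (fire T2): [2 9 0 7 2 3]

2 9 0 7 2 3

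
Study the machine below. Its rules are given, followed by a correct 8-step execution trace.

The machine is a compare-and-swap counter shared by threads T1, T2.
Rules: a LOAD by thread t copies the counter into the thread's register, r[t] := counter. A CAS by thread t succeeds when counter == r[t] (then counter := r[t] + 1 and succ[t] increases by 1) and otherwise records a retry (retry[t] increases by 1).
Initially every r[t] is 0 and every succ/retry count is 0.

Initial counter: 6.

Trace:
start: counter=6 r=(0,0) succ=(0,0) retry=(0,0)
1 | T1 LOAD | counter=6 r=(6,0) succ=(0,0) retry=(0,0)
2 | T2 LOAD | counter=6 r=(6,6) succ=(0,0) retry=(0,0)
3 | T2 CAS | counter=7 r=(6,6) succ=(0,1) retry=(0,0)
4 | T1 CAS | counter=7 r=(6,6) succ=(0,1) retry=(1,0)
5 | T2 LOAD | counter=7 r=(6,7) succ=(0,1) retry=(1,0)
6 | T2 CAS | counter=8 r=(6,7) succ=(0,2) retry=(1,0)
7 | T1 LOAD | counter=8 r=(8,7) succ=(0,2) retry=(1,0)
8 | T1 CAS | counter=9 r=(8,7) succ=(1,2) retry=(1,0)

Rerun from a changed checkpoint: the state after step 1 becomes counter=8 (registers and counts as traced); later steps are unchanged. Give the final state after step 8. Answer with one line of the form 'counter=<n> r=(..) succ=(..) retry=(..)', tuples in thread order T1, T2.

counter=11 r=(10,9) succ=(1,2) retry=(1,0)

state after step 1 := counter=8 r=(6,0) succ=(0,0) retry=(0,0)
2 | T2 LOAD | counter=8 r=(6,8) succ=(0,0) retry=(0,0)
3 | T2 CAS | counter=9 r=(6,8) succ=(0,1) retry=(0,0)
4 | T1 CAS | counter=9 r=(6,8) succ=(0,1) retry=(1,0)
5 | T2 LOAD | counter=9 r=(6,9) succ=(0,1) retry=(1,0)
6 | T2 CAS | counter=10 r=(6,9) succ=(0,2) retry=(1,0)
7 | T1 LOAD | counter=10 r=(10,9) succ=(0,2) retry=(1,0)
8 | T1 CAS | counter=11 r=(10,9) succ=(1,2) retry=(1,0)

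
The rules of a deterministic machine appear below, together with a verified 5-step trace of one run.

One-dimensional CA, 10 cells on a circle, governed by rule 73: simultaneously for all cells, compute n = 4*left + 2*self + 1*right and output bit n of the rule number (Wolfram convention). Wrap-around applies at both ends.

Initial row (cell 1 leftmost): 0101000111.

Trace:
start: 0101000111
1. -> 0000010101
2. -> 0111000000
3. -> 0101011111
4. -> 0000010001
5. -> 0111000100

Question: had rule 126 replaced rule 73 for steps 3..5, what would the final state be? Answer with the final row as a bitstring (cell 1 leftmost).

0000011011

(re-executing steps 3..5 under rule 126; state before step 3: 0111000000)
3. -> 1101100000
4. -> 1111110001
5. -> 0000011011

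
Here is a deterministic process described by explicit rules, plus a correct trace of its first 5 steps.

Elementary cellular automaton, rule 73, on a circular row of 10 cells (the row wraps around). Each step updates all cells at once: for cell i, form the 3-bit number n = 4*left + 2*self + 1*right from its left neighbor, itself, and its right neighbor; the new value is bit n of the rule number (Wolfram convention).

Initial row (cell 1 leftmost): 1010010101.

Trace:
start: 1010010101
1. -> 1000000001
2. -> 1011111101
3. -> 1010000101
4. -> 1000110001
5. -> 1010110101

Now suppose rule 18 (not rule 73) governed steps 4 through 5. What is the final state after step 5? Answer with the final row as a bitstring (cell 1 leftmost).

0010110100

(re-executing steps 4..5 under rule 18; state before step 4: 1010000101)
4. -> 0001001000
5. -> 0010110100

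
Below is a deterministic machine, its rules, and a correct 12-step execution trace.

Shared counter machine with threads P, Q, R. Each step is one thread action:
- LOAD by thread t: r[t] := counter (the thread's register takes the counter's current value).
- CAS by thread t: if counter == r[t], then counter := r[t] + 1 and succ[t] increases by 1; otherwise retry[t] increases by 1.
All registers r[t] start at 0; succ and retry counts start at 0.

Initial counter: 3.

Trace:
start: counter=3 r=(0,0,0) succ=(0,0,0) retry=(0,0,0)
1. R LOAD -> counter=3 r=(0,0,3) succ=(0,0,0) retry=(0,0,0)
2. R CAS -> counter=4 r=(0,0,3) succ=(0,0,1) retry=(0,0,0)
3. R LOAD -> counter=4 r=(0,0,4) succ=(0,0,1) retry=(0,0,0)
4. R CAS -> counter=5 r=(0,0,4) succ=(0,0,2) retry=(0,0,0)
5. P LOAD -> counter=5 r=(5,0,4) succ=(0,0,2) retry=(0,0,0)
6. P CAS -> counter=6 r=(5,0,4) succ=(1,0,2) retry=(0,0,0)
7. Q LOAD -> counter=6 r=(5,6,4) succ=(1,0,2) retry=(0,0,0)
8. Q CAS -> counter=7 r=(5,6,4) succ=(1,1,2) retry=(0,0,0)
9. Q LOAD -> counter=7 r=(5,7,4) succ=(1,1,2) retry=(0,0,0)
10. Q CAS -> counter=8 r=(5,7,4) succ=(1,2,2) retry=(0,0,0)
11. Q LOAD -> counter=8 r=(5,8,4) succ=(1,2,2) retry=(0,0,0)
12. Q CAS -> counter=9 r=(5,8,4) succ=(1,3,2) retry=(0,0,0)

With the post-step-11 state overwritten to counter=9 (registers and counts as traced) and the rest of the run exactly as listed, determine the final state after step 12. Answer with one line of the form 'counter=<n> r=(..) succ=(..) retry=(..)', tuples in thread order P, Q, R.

state after step 11 := counter=9 r=(5,8,4) succ=(1,2,2) retry=(0,0,0)
12. Q CAS -> counter=9 r=(5,8,4) succ=(1,2,2) retry=(0,1,0)

counter=9 r=(5,8,4) succ=(1,2,2) retry=(0,1,0)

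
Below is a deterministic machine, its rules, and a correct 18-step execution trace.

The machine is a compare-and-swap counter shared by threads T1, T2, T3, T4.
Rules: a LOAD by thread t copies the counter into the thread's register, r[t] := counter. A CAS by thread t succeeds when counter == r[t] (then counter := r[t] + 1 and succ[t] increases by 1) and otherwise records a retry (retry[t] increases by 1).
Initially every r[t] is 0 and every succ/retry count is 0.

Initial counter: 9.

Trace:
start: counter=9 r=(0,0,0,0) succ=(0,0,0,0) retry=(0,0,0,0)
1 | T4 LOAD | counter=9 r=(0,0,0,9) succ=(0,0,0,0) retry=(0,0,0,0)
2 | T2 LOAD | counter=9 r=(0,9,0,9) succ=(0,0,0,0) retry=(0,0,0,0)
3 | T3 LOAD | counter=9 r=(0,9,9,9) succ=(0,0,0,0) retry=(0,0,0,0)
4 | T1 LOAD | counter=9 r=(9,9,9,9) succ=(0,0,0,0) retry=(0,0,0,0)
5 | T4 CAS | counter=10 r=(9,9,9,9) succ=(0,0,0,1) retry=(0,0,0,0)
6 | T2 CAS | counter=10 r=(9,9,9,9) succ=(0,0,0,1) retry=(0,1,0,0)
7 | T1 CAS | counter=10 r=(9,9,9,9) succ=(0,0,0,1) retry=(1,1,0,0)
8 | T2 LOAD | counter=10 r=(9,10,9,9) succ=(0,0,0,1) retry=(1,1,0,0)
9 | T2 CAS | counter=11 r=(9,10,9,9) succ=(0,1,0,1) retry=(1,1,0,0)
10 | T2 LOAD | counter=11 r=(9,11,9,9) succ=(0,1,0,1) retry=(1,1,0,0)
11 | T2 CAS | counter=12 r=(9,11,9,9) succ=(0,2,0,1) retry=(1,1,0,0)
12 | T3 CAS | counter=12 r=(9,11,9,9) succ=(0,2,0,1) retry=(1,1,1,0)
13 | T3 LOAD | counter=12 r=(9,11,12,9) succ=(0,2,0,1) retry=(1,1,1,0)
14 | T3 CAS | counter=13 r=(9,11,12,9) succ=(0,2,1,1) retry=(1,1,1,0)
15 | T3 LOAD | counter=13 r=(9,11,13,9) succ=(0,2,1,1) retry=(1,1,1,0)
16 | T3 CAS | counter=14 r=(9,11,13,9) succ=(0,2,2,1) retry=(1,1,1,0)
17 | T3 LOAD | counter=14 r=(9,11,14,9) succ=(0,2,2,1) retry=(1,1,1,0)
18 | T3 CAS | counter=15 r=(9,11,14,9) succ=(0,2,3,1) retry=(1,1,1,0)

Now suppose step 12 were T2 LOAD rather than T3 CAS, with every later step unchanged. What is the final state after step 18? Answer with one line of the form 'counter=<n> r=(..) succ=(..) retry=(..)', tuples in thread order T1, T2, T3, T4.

counter=15 r=(9,12,14,9) succ=(0,2,3,1) retry=(1,1,0,0)

(re-executing from step 12 with the substitution; state before step 12: counter=12 r=(9,11,9,9) succ=(0,2,0,1) retry=(1,1,0,0))
12 | T2 LOAD | counter=12 r=(9,12,9,9) succ=(0,2,0,1) retry=(1,1,0,0)
13 | T3 LOAD | counter=12 r=(9,12,12,9) succ=(0,2,0,1) retry=(1,1,0,0)
14 | T3 CAS | counter=13 r=(9,12,12,9) succ=(0,2,1,1) retry=(1,1,0,0)
15 | T3 LOAD | counter=13 r=(9,12,13,9) succ=(0,2,1,1) retry=(1,1,0,0)
16 | T3 CAS | counter=14 r=(9,12,13,9) succ=(0,2,2,1) retry=(1,1,0,0)
17 | T3 LOAD | counter=14 r=(9,12,14,9) succ=(0,2,2,1) retry=(1,1,0,0)
18 | T3 CAS | counter=15 r=(9,12,14,9) succ=(0,2,3,1) retry=(1,1,0,0)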